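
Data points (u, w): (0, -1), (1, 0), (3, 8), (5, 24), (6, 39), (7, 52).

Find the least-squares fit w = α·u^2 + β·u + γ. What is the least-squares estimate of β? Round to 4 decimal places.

β = -0.7306

Entries of MᵀM: Σu^2·u^2 = 4404, Σu^2·u = 712, Σu^2 = 120, Σu·u = 120, Σu = 22, Σ1 = 6.
For Mᵀw: Σu^2·w = 4624, Σu·w = 742, Σw = 122.
So MᵀM·[α, β, γ]ᵀ = Mᵀw: [[4404, 712, 120]; [712, 120, 22]; [120, 22, 6]]·[α, β, γ]ᵀ = [4624, 742, 122]ᵀ.
Solving the 3×3 system (Gaussian elimination) gives α = 2158/1815, β = -442/605, γ = -1393/1815.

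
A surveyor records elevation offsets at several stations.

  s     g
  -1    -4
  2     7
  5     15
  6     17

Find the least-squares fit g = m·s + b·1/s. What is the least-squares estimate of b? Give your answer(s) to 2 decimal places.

b = 1.41

The normal equations are: 66·m + 4·b = 195;  4·m + (593/450)·b = 40/3.
Δ = 66·(593/450) − 4² = 5323/75.
m = (195·(593/450) − 4·(40/3))/(5323/75) = 30545/10646; b = (66·(40/3) − 4·195)/(5323/75) = 7500/5323.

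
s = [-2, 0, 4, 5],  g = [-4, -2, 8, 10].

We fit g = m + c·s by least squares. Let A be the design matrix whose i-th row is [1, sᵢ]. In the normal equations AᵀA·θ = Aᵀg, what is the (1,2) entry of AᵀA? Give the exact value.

Row 1 ↔ basis 1, column 2 ↔ basis s, so (AᵀA)_{1,2} = Σᵢ s = (1)·(-2) + (1)·(0) + (1)·(4) + (1)·(5) = 7.

7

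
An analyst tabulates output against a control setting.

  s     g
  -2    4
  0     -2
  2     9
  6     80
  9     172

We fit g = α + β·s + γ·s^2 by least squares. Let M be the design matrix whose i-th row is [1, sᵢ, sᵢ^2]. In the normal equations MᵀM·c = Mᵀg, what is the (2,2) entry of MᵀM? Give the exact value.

125

Row 2 ↔ basis s, column 2 ↔ basis s, so (MᵀM)_{2,2} = Σᵢ (s)·(s) = (-2)·(-2) + (0)·(0) + (2)·(2) + (6)·(6) + (9)·(9) = 125.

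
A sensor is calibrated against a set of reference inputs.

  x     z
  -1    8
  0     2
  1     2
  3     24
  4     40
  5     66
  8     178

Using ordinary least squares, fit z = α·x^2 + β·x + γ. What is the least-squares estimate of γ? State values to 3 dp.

γ = 2.178

With design matrix A, AᵀA = [[5060, 728, 116]; [728, 116, 20]; [116, 20, 7]] and Aᵀz = [13908, 1980, 320]ᵀ.
Solving the 3×3 system (Gaussian elimination) gives α = 12227/3997, β = -10011/3997, γ = 8704/3997.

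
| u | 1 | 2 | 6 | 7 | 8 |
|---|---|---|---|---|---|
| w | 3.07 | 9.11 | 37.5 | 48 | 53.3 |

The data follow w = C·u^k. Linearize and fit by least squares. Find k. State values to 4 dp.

With ln wᵢ as the transformed response and ln uᵢ as the regressor:
Sums: Σln u = 6.5103, Σ(ln u)² = 11.8015, Σln w = 14.8025, Σln u·ln w = 23.8261.
Normal system: [[11.8015, 6.5103]; [6.5103, 5]]·[k, ln C]ᵀ = [23.8261, 14.8025]ᵀ.
Slope k = (n·Σln u·ln w − Σln u·Σln w)/(n·Σ(ln u)² − (Σln u)²) = (5·23.8261 − 6.5103·14.8025)/16.6240 = 1.36924; ln C = (Σln w − k·Σln u)/n = 1.17769.

k = 1.3692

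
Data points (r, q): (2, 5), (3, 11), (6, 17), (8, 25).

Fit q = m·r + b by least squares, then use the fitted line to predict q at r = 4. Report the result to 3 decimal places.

Compute the Gram sums: Σr·r = 113, Σr = 19, Σ1 = 4.
Right-hand side: Σr·q = 345, Σq = 58.
Eliminating b: 4·(row 1) − 19·(row 2) gives 91·m = 4·345 − 19·58 = 278, so m = 278/91.
Then b = (58 − 19·(278/91))/4 = -1/91.
At r = 4: q̂ = (278/91)·(4) + (-1/91)·(1) = 1111/91.

q̂ = 12.209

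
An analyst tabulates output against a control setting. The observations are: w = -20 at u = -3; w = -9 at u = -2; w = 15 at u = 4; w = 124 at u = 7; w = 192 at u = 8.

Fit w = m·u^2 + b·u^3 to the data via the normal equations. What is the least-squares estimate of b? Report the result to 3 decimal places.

b = 0.489

Setting ∂/∂m … = 0 gives: 6850·m + 50324·b = 18388;  50324·m + 384682·b = 142408.
(Σu^2·u^2 = 6850, Σu^2·u^3 = 50324, Σu^3·u^3 = 384682, Σu^2·w = 18388, Σu^3·w = 142408.)
Eliminating b: 384682·(row 1) − 50324·(row 2) gives 102566724·m = 384682·18388 − 50324·142408 = -93007576, so m = -23251894/25641681.
Then b = (142408 − 50324·(-23251894/25641681))/384682 = 12534272/25641681.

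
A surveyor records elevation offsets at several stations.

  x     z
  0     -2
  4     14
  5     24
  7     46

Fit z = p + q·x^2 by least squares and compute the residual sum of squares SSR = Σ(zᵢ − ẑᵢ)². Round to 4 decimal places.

SSR = 1.5418

Setting ∂/∂p … = 0 gives: 4·p + 90·q = 82;  90·p + 3282·q = 3078.
(Σ1 = 4, Σx^2 = 90, Σx^2·x^2 = 3282, Σz = 82, Σx^2·z = 3078.)
Eliminating q: 3282·(row 1) − 90·(row 2) gives 5028·p = 3282·82 − 90·3078 = -7896, so p = -658/419.
Then q = (3078 − 90·(-658/419))/3282 = 411/419.
Residuals: -180/419, -52/419, 439/419, -207/419; SSR = 646/419.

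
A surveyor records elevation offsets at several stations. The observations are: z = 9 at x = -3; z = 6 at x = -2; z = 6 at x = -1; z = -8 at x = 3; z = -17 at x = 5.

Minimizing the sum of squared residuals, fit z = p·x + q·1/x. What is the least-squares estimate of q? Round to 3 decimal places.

q = -2.043

The normal system MᵀM·[p, q]ᵀ = Mᵀz is [[48, 5]; [5, 1361/900]]·[p, q]ᵀ = [-154, -271/15]ᵀ.
Eliminating q: (1361/900)·(row 1) − 5·(row 2) gives (3569/75)·p = (1361/900)·(-154) − 5·(-271/15) = -64147/450, so p = -64147/21414.
Then q = ((-271/15) − 5·(-64147/21414))/(1361/900) = -7290/3569.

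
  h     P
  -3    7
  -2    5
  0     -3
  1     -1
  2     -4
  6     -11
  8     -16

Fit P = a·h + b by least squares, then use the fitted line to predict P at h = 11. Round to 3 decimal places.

With design matrix X, XᵀX = [[118, 12]; [12, 7]] and XᵀP = [-234, -23]ᵀ.
det = 118·7 − 12² = 682.
a = ((-234)·7 − 12·(-23))/682 = -681/341; b = (118·(-23) − 12·(-234))/682 = 47/341.
At h = 11: P̂ = (-681/341)·(11) + (47/341)·(1) = -7444/341.

P̂ = -21.830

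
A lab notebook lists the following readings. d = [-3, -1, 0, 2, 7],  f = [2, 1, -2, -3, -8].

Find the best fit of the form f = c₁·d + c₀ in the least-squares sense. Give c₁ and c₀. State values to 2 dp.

c₁ = -1.02, c₀ = -0.98

The normal equations are: 63·c₁ + 5·c₀ = -69;  5·c₁ + 5·c₀ = -10.
Determinant 63·5 − 5² = 290.
c₁ = ((-69)·5 − 5·(-10))/290 = -59/58; c₀ = (63·(-10) − 5·(-69))/290 = -57/58.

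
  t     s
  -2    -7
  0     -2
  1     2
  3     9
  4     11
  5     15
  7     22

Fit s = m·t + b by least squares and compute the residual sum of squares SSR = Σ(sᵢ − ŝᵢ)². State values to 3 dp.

SSR = 2.178

Forming AᵀA = [[104, 18]; [18, 7]] and Aᵀs = [316, 50]ᵀ gives AᵀA·[m, b]ᵀ = Aᵀs.
Δ = 104·7 − 18² = 404.
m = (316·7 − 18·50)/404 = 328/101; b = (104·50 − 18·316)/404 = -122/101.
Residuals: 71/101, -80/101, -4/101, 47/101, -79/101, -3/101, 48/101; SSR = 220/101.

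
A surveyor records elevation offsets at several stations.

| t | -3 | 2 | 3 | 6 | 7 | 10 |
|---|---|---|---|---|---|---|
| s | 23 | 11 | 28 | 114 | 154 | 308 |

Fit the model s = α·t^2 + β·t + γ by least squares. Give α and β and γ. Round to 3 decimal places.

α = 3.004, β = 1.016, γ = -1.532

Sums needed: Σt^2·t^2 = 13875, Σt^2·t = 1567, Σt^2 = 207, Σt·t = 207, Σt = 25, Σ1 = 6.
For Aᵀs: Σt^2·s = 42953, Σt·s = 4879, Σs = 638.
So AᵀA·[α, β, γ]ᵀ = Aᵀs: [[13875, 1567, 207]; [1567, 207, 25]; [207, 25, 6]]·[α, β, γ]ᵀ = [42953, 4879, 638]ᵀ.
Row-reducing yields α = 147269/49027, β = 49805/49027, γ = -6827/4457.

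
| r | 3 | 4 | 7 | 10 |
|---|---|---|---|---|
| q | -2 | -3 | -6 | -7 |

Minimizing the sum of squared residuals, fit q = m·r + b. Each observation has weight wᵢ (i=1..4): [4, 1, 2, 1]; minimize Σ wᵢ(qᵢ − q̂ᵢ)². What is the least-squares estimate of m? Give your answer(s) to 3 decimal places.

m = -0.800

The normal system XᵀWX·[m, b]ᵀ = XᵀWq is [[250, 40]; [40, 8]]·[m, b]ᵀ = [-190, -30]ᵀ.
Δ = 250·8 − 40² = 400.
m = ((-190)·8 − 40·(-30))/400 = -4/5; b = (250·(-30) − 40·(-190))/400 = 1/4.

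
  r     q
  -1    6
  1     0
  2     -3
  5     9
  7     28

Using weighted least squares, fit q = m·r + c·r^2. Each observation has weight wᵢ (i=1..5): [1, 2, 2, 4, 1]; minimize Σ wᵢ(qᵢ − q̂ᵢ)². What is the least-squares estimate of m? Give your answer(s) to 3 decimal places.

The normal equations are: 160·m + 860·c = 358;  860·m + 4936·c = 2254.
(Σwᵢ·r·r = 160, Σwᵢ·r·r^2 = 860, Σwᵢ·r^2·r^2 = 4936, Σwᵢ·r·q = 358, Σwᵢ·r^2·q = 2254.)
Eliminating c: 4936·(row 1) − 860·(row 2) gives 50160·m = 4936·358 − 860·2254 = -171352, so m = -21419/6270.
Then c = (2254 − 860·(-21419/6270))/4936 = 1319/1254.

m = -3.416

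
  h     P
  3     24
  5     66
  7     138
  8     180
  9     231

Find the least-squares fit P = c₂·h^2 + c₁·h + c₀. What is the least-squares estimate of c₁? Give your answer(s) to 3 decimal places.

Entries of XᵀX: Σh^2·h^2 = 13764, Σh^2·h = 1736, Σh^2 = 228, Σh·h = 228, Σh = 32, Σ1 = 5.
For XᵀP: Σh^2·P = 38859, Σh·P = 4887, ΣP = 639.
Normal equations: [[13764, 1736, 228]; [1736, 228, 32]; [228, 32, 5]]·[c₂, c₁, c₀]ᵀ = [38859, 4887, 639]ᵀ.
Row-reducing yields c₂ = 5997/1876, c₁ = -7071/1876, c₀ = 2886/469.

c₁ = -3.769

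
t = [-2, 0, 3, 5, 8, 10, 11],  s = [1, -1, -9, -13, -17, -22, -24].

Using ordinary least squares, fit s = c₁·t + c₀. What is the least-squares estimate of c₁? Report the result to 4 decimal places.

Setting ∂/∂c₁ … = 0 gives: 323·c₁ + 35·c₀ = -714;  35·c₁ + 7·c₀ = -85.
(Σt·t = 323, Σt = 35, Σ1 = 7, Σt·s = -714, Σs = -85.)
det = 323·7 − 35² = 1036.
c₁ = ((-714)·7 − 35·(-85))/1036 = -289/148; c₀ = (323·(-85) − 35·(-714))/1036 = -2465/1036.

c₁ = -1.9527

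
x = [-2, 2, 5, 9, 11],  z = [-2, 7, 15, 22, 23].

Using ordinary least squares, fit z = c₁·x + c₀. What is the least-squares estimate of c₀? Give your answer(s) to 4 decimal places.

c₀ = 3.0455

MᵀM·[c₁, c₀]ᵀ = Mᵀz reads: 235·c₁ + 25·c₀ = 544;  25·c₁ + 5·c₀ = 65.
Δ = 235·5 − 25² = 550.
c₁ = (544·5 − 25·65)/550 = 219/110; c₀ = (235·65 − 25·544)/550 = 67/22.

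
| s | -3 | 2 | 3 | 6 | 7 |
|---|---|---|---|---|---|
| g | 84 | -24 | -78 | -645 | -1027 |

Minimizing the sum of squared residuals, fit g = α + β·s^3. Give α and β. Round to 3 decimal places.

α = 2.103, β = -2.999

Entries of MᵀM: Σ1 = 5, Σs^3 = 567, Σs^3·s^3 = 165827.
Right-hand side: Σg = -1690, Σs^3·g = -496147.
det = 5·165827 − 567² = 507646.
α = ((-1690)·165827 − 567·(-496147))/507646 = 1067719/507646; β = (5·(-496147) − 567·(-1690))/507646 = -1522505/507646.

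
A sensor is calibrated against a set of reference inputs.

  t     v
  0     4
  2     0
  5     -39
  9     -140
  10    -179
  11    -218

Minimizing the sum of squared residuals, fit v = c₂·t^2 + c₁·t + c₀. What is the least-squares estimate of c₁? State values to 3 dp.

c₁ = 1.463

The normal equations are: 31843·c₂ + 3193·c₁ + 331·c₀ = -56593;  3193·c₂ + 331·c₁ + 37·c₀ = -5643;  331·c₂ + 37·c₁ + 6·c₀ = -572.
Inverting the 3×3 Gram matrix, [c₂, c₁, c₀]ᵀ = [-206717/105072, 153707/105072, 3327/796]ᵀ.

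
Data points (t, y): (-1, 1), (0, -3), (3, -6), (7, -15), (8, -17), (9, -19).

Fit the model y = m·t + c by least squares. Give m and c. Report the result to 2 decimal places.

m = -1.92, c = -1.51

Compute the Gram sums: Σt·t = 204, Σt = 26, Σ1 = 6.
Moment sums: Σt·y = -431, Σy = -59.
Normal equations: [[204, 26]; [26, 6]]·[m, c]ᵀ = [-431, -59]ᵀ.
Eliminating c: 6·(row 1) − 26·(row 2) gives 548·m = 6·(-431) − 26·(-59) = -1052, so m = -263/137.
Then c = ((-59) − 26·(-263/137))/6 = -415/274.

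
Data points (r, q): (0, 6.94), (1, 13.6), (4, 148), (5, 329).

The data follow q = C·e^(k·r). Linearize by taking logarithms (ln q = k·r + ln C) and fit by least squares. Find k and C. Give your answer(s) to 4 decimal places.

k = 0.7781, C = 6.6189

Let Y = ln q. Fitting Y = k·r + ln C by least squares:
XᵀX = [[42.0000, 10.0000]; [10.0000, 4]], rhs = [51.5792, 15.3406]ᵀ  (here Σr = 10.0000, Σ(r)² = 42.0000, Σln q = 15.3406, Σr·ln q = 51.5792).
Slope k = (n·Σr·ln q − Σr·Σln q)/(n·Σ(r)² − (Σr)²) = (4·51.5792 − 10.0000·15.3406)/68.0000 = 0.77809; ln C = (Σln q − k·Σr)/n = 1.88992, so C = exp(1.88992) = 6.61887.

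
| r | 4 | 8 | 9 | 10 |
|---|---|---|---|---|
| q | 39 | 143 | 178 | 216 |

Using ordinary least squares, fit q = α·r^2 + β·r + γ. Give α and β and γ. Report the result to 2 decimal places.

α = 1.74, β = 5.11, γ = -9.34

Sums needed: Σr^2·r^2 = 20913, Σr^2·r = 2305, Σr^2 = 261, Σr·r = 261, Σr = 31, Σ1 = 4.
For Mᵀq: Σr^2·q = 45794, Σr·q = 5062, Σq = 576.
Normal equations: [[20913, 2305, 261]; [2305, 261, 31]; [261, 31, 4]]·[α, β, γ]ᵀ = [45794, 5062, 576]ᵀ.
Solving the 3×3 system (Gaussian elimination) gives α = 786/451, β = 2306/451, γ = -4214/451.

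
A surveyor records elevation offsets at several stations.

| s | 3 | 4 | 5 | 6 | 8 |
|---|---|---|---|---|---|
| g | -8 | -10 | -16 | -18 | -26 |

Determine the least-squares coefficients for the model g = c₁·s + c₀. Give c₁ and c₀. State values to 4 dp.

c₁ = -3.6757, c₀ = 3.5135

With design matrix M, MᵀM = [[150, 26]; [26, 5]] and Mᵀg = [-460, -78]ᵀ.
Δ = 150·5 − 26² = 74.
c₁ = ((-460)·5 − 26·(-78))/74 = -136/37; c₀ = (150·(-78) − 26·(-460))/74 = 130/37.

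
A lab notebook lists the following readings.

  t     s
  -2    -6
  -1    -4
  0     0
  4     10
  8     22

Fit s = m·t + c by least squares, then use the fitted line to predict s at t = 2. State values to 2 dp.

Setting ∂/∂m … = 0 gives: 85·m + 9·c = 232;  9·m + 5·c = 22.
Δ = 85·5 − 9² = 344.
m = (232·5 − 9·22)/344 = 481/172; c = (85·22 − 9·232)/344 = -109/172.
At t = 2: ŝ = (481/172)·(2) + (-109/172)·(1) = 853/172.

ŝ = 4.96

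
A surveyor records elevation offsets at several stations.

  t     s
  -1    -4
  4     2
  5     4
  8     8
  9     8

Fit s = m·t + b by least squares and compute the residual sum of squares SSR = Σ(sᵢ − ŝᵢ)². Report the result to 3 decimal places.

Setting ∂/∂m … = 0 gives: 187·m + 25·b = 168;  25·m + 5·b = 18.
Δ = 187·5 − 25² = 310.
m = (168·5 − 25·18)/310 = 39/31; b = (187·18 − 25·168)/310 = -417/155.
Residuals: -8/155, -53/155, 2/5, 97/155, -98/155; SSR = 166/155.

SSR = 1.071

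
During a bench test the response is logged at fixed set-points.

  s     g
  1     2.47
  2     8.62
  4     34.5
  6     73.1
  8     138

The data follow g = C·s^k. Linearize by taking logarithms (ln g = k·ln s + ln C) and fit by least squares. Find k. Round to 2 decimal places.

k = 1.93

Linearized form: ln g = k·ln s + ln C. From the 5 transformed points,
Σln s = 5.9506, Σ(ln s)² = 9.9367, Σln g = 15.8183, Σln s·ln g = 24.3378.
Equations: 9.9367·k + 5.9506·ln C = 24.3378;  5.9506·k + 5·ln C = 15.8183.
Δ = 9.9367·5 − (5.9506)² = 14.2736; k = (24.3378·5 − 5.9506·15.8183)/14.2736 = 1.93081, ln C = (9.9367·15.8183 − 5.9506·24.3378)/14.2736 = 0.86576.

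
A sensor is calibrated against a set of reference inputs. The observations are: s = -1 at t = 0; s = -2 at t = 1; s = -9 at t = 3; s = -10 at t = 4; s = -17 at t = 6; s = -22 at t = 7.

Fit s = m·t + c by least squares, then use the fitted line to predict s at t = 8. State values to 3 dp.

ŝ = -23.547

The normal system XᵀX·[m, c]ᵀ = Xᵀs is [[111, 21]; [21, 6]]·[m, c]ᵀ = [-325, -61]ᵀ.
Determinant 111·6 − 21² = 225.
m = ((-325)·6 − 21·(-61))/225 = -223/75; c = (111·(-61) − 21·(-325))/225 = 6/25.
At t = 8: ŝ = (-223/75)·(8) + (6/25)·(1) = -1766/75.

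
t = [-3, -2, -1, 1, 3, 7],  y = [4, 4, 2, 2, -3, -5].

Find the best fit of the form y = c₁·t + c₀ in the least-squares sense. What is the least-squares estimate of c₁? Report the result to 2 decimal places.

The normal equations are: 73·c₁ + 5·c₀ = -64;  5·c₁ + 6·c₀ = 4.
Determinant 73·6 − 5² = 413.
c₁ = ((-64)·6 − 5·4)/413 = -404/413; c₀ = (73·4 − 5·(-64))/413 = 612/413.

c₁ = -0.98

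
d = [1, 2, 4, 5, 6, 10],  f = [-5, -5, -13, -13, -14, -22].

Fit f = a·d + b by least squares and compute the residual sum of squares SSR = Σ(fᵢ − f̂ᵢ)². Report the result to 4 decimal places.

SSR = 9.1948

With design matrix A, AᵀA = [[182, 28]; [28, 6]] and Aᵀf = [-436, -72]ᵀ.
Eliminating b: 6·(row 1) − 28·(row 2) gives 308·a = 6·(-436) − 28·(-72) = -600, so a = -150/77.
Then b = ((-72) − 28·(-150/77))/6 = -32/11.
Residuals: -1/7, 139/77, -177/77, -27/77, 46/77, 30/77; SSR = 708/77.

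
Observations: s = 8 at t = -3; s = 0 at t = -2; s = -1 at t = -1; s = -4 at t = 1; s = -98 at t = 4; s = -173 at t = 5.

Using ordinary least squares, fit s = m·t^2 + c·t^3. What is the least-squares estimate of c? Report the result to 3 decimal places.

Sums needed: Σt^2·t^2 = 980, Σt^2·t^3 = 3874, Σt^3·t^3 = 20516.
Moment sums: Σt^2·s = -5826, Σt^3·s = -28116.
So MᵀM·[m, c]ᵀ = Mᵀs: [[980, 3874]; [3874, 20516]]·[m, c]ᵀ = [-5826, -28116]ᵀ.
Δ = 980·20516 − 3874² = 5097804.
m = ((-5826)·20516 − 3874·(-28116))/5097804 = -883736/424817; c = (980·(-28116) − 3874·(-5826))/5097804 = -415313/424817.

c = -0.978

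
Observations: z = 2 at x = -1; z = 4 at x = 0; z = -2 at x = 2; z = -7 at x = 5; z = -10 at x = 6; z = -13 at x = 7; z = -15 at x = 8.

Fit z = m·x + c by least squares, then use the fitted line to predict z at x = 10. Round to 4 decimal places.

Entries of AᵀA: Σx·x = 179, Σx = 27, Σ1 = 7.
Right-hand side: Σx·z = -312, Σz = -41.
Eliminating c: 7·(row 1) − 27·(row 2) gives 524·m = 7·(-312) − 27·(-41) = -1077, so m = -1077/524.
Then c = ((-41) − 27·(-1077/524))/7 = 1085/524.
At x = 10: ẑ = (-1077/524)·(10) + (1085/524)·(1) = -9685/524.

ẑ = -18.4828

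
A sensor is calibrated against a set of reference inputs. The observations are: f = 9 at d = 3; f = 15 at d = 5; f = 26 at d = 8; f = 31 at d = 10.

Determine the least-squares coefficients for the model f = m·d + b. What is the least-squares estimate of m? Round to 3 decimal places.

From the data, Σd·d = 198, Σd = 26, Σ1 = 4.
Moment sums: Σd·f = 620, Σf = 81.
MᵀM·[m, b]ᵀ = Mᵀf becomes [[198, 26]; [26, 4]]·[m, b]ᵀ = [620, 81]ᵀ.
Eliminating b: 4·(row 1) − 26·(row 2) gives 116·m = 4·620 − 26·81 = 374, so m = 187/58.
Then b = (81 − 26·(187/58))/4 = -41/58.

m = 3.224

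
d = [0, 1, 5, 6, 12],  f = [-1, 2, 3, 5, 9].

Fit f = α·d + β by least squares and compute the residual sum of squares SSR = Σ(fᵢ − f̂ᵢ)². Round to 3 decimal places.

SSR = 3.372

Compute the Gram sums: Σd·d = 206, Σd = 24, Σ1 = 5.
Moment sums: Σd·f = 155, Σf = 18.
So AᵀA·[α, β]ᵀ = Aᵀf: [[206, 24]; [24, 5]]·[α, β]ᵀ = [155, 18]ᵀ.
Eliminating β: 5·(row 1) − 24·(row 2) gives 454·α = 5·155 − 24·18 = 343, so α = 343/454.
Then β = (18 − 24·(343/454))/5 = -6/227.
Residuals: -221/227, 577/454, -341/454, 112/227, -9/227; SSR = 1531/454.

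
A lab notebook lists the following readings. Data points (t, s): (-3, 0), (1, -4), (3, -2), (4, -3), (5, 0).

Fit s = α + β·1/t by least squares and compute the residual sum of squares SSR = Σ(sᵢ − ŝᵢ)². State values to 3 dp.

SSR = 4.088

Compute the Gram sums: Σ1 = 5, Σ1/t = 29/20, Σ1/t·1/t = 4769/3600.
Right-hand side: Σs = -9, Σ1/t·s = -65/12.
Δ = 5·(4769/3600) − (29/20)² = 4069/900.
α = ((-9)·(4769/3600) − (29/20)·(-65/12))/(4069/900) = -7323/8138; β = (5·(-65/12) − (29/20)·(-9))/(4069/900) = -12630/4069.
Residuals: -1097/8138, 31/8138, -41/626, -5388/4069, 12375/8138; SSR = 16635/4069.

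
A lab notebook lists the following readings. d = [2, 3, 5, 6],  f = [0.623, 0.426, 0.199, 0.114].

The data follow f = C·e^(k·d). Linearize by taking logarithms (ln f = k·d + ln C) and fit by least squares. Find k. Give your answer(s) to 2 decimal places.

With ln fᵢ as the transformed response and dᵢ as the regressor:
AᵀA = [[74.0000, 16.0000]; [16.0000, 4]], rhs = [-24.6080, -5.1125]ᵀ  (here Σd = 16.0000, Σ(d)² = 74.0000, Σln f = -5.1125, Σd·ln f = -24.6080).
Δ = 74.0000·4 − (16.0000)² = 40.0000; k = (-24.6080·4 − 16.0000·-5.1125)/40.0000 = -0.41578, ln C = (74.0000·-5.1125 − 16.0000·-24.6080)/40.0000 = 0.38500.

k = -0.42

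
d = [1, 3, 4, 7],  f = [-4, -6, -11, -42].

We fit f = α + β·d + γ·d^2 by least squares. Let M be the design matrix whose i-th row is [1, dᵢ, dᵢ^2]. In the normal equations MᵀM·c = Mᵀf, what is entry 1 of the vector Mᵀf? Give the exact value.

Entry 1 ↔ basis 1, so (Mᵀf)_{1} = Σᵢ fᵢ = (1)·(-4) + (1)·(-6) + (1)·(-11) + (1)·(-42) = -63.

-63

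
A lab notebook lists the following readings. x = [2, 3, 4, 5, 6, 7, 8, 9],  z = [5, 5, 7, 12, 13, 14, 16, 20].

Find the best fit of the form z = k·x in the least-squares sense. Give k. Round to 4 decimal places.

k = 2.1021

Compute the Gram sums: Σx·x = 284.
For Mᵀz: Σx·z = 597.
So MᵀM·[k]ᵀ = Mᵀz: [[284]]·[k]ᵀ = [597]ᵀ.
Hence k = 597 / 284 ≈ 2.10211.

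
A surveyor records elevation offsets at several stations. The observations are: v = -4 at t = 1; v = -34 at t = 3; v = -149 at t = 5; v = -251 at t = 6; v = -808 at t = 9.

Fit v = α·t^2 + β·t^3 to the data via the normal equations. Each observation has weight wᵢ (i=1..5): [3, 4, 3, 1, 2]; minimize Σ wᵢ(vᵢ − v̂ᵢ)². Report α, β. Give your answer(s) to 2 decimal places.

The normal system XᵀWX·[α, β]ᵀ = XᵀWv is [[16620, 136224]; [136224, 1159332]]·[α, β]ᵀ = [-152343, -1291839]ᵀ.
det = 16620·1159332 − 136224² = 711119664.
α = ((-152343)·1159332 − 136224·(-1291839))/711119664 = -570465/637204; β = (16620·(-1291839) − 136224·(-152343))/711119664 = -643003/637204.

α = -0.90, β = -1.01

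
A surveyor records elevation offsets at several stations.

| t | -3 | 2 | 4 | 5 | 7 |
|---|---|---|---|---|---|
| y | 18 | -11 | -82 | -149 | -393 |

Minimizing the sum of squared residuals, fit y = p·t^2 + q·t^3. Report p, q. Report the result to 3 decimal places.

The normal system XᵀX·[p, q]ᵀ = Xᵀy is [[3379, 20745]; [20745, 138163]]·[p, q]ᵀ = [-24176, -159246]ᵀ.
det = 3379·138163 − 20745² = 36497752.
p = ((-24176)·138163 − 20745·(-159246))/36497752 = -18335209/18248876; q = (3379·(-159246) − 20745·(-24176))/36497752 = -18280557/18248876.

p = -1.005, q = -1.002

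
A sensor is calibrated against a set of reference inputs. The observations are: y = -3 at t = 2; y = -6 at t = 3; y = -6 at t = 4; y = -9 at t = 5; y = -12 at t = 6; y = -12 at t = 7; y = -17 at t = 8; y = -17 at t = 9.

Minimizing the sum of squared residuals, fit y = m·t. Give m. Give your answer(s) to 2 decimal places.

From the data, Σt·t = 284.
For Aᵀy: Σt·y = -538.
Normal equations: [[284]]·[m]ᵀ = [-538]ᵀ.
m = (-538)/284 = -1.89437.

m = -1.89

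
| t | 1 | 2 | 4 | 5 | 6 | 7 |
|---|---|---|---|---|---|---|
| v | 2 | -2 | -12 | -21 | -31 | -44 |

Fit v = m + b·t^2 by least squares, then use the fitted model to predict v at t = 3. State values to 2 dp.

v̂ = -5.89

Compute the Gram sums: Σ1 = 6, Σt^2 = 131, Σt^2·t^2 = 4595.
Moment sums: Σv = -108, Σt^2·v = -3995.
So AᵀA·[m, b]ᵀ = Aᵀv: [[6, 131]; [131, 4595]]·[m, b]ᵀ = [-108, -3995]ᵀ.
det = 6·4595 − 131² = 10409.
m = ((-108)·4595 − 131·(-3995))/10409 = 27085/10409; b = (6·(-3995) − 131·(-108))/10409 = -9822/10409.
At t = 3: v̂ = (27085/10409)·(1) + (-9822/10409)·(9) = -8759/1487.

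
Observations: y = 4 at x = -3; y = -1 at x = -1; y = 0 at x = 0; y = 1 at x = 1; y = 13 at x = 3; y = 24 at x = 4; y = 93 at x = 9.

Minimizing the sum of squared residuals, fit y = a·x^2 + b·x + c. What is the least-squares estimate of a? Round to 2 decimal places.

a = 0.97

Normal-equation sums: Σx^2·x^2 = 6981, Σx^2·x = 793, Σx^2 = 117, Σx·x = 117, Σx = 13, Σ1 = 7.
Right-hand side: Σx^2·y = 8070, Σx·y = 962, Σy = 134.
Solving the 3×3 system (Gaussian elimination) gives a = 1761/1820, b = 15297/9100, c = -53/350.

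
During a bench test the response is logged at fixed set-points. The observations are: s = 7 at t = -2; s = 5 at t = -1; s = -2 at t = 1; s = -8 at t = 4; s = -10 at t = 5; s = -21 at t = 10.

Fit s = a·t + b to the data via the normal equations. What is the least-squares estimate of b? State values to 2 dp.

The normal equations are: 147·a + 17·b = -313;  17·a + 6·b = -29.
Δ = 147·6 − 17² = 593.
a = ((-313)·6 − 17·(-29))/593 = -1385/593; b = (147·(-29) − 17·(-313))/593 = 1058/593.

b = 1.78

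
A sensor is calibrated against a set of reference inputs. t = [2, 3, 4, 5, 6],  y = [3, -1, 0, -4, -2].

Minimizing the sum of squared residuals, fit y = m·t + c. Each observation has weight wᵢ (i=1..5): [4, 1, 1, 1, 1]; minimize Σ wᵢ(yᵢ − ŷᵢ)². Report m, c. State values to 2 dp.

Normal-equation sums: Σwᵢ·t·t = 102, Σwᵢ·t = 26, Σwᵢ·1 = 8.
Right-hand side: Σwᵢ·t·y = -11, Σwᵢ·y = 5.
So MᵀWM·[m, c]ᵀ = MᵀWy: [[102, 26]; [26, 8]]·[m, c]ᵀ = [-11, 5]ᵀ.
Determinant 102·8 − 26² = 140.
m = ((-11)·8 − 26·5)/140 = -109/70; c = (102·5 − 26·(-11))/140 = 199/35.

m = -1.56, c = 5.69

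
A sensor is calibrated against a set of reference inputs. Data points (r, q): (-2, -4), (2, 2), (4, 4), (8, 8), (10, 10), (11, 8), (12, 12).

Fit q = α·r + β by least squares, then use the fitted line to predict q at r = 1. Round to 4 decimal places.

Sums needed: Σr·r = 453, Σr = 45, Σ1 = 7.
Right-hand side: Σr·q = 424, Σq = 40.
Normal equations: [[453, 45]; [45, 7]]·[α, β]ᵀ = [424, 40]ᵀ.
Determinant 453·7 − 45² = 1146.
α = (424·7 − 45·40)/1146 = 584/573; β = (453·40 − 45·424)/1146 = -160/191.
At r = 1: q̂ = (584/573)·(1) + (-160/191)·(1) = 104/573.

q̂ = 0.1815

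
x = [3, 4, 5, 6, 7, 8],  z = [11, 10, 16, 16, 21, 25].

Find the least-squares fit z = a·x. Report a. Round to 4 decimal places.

a = 2.9950

From the data, Σx·x = 199.
For Aᵀz: Σx·z = 596.
So AᵀA·[a]ᵀ = Aᵀz: [[199]]·[a]ᵀ = [596]ᵀ.
a = 596/199 = 2.99497.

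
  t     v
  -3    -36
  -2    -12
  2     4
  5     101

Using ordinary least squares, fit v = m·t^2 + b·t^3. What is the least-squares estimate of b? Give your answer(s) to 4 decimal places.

Forming AᵀA = [[738, 2882]; [2882, 16482]] and Aᵀv = [2169, 13725]ᵀ gives AᵀA·[m, b]ᵀ = Aᵀv.
Eliminating b: 16482·(row 1) − 2882·(row 2) gives 3857792·m = 16482·2169 − 2882·13725 = -3805992, so m = -475749/482224.
Then b = (13725 − 2882·(-475749/482224))/16482 = 484749/482224.

b = 1.0052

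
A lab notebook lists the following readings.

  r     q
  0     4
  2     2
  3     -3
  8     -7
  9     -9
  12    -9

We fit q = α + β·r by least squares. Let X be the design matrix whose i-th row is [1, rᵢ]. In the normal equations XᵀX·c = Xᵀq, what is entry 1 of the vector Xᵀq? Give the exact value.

Entry 1 ↔ basis 1, so (Xᵀq)_{1} = Σᵢ qᵢ = (1)·(4) + (1)·(2) + (1)·(-3) + (1)·(-7) + (1)·(-9) + (1)·(-9) = -22.

-22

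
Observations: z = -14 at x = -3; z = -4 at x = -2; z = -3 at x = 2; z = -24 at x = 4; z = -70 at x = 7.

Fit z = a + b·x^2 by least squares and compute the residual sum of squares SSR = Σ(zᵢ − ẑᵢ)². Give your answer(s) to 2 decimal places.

SSR = 10.52

From the data, Σ1 = 5, Σx^2 = 82, Σx^2·x^2 = 2770.
Right-hand side: Σz = -115, Σx^2·z = -3968.
MᵀM·[a, b]ᵀ = Mᵀz becomes [[5, 82]; [82, 2770]]·[a, b]ᵀ = [-115, -3968]ᵀ.
Determinant 5·2770 − 82² = 7126.
a = ((-115)·2770 − 82·(-3968))/7126 = 3413/3563; b = (5·(-3968) − 82·(-115))/7126 = -5205/3563.
Residuals: -6450/3563, 3155/3563, 6718/3563, -5645/3563, 2222/3563; SSR = 37466/3563.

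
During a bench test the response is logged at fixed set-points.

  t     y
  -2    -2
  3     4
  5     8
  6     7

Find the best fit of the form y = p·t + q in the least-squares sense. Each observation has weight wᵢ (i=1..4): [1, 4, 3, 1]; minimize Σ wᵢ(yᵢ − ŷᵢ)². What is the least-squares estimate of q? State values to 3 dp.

q = 0.405

With design matrix M, MᵀWM = [[151, 31]; [31, 9]] and MᵀWy = [214, 45]ᵀ.
Determinant 151·9 − 31² = 398.
p = (214·9 − 31·45)/398 = 531/398; q = (151·45 − 31·214)/398 = 161/398.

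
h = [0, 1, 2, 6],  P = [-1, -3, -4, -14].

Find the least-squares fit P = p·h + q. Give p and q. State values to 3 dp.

p = -2.193, q = -0.566

Sums needed: Σh·h = 41, Σh = 9, Σ1 = 4.
Right-hand side: Σh·P = -95, ΣP = -22.
AᵀA·[p, q]ᵀ = AᵀP becomes [[41, 9]; [9, 4]]·[p, q]ᵀ = [-95, -22]ᵀ.
det = 41·4 − 9² = 83.
p = ((-95)·4 − 9·(-22))/83 = -182/83; q = (41·(-22) − 9·(-95))/83 = -47/83.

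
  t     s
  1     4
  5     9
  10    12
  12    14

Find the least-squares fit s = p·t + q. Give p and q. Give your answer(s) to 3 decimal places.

p = 0.865, q = 3.696

Compute the Gram sums: Σt·t = 270, Σt = 28, Σ1 = 4.
And Σt·s = 337, Σs = 39.
Normal equations: [[270, 28]; [28, 4]]·[p, q]ᵀ = [337, 39]ᵀ.
det = 270·4 − 28² = 296.
p = (337·4 − 28·39)/296 = 32/37; q = (270·39 − 28·337)/296 = 547/148.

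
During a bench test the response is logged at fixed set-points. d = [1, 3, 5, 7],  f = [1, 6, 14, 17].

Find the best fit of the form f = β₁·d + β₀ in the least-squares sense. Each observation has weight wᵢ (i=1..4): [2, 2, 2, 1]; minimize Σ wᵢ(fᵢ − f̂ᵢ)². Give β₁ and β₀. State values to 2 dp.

β₁ = 2.90, β₀ = -1.94

Compute the Gram sums: Σwᵢ·d·d = 119, Σwᵢ·d = 25, Σwᵢ·1 = 7.
Moment sums: Σwᵢ·d·f = 297, Σwᵢ·f = 59.
XᵀWX·[β₁, β₀]ᵀ = XᵀWf becomes [[119, 25]; [25, 7]]·[β₁, β₀]ᵀ = [297, 59]ᵀ.
det = 119·7 − 25² = 208.
β₁ = (297·7 − 25·59)/208 = 151/52; β₀ = (119·59 − 25·297)/208 = -101/52.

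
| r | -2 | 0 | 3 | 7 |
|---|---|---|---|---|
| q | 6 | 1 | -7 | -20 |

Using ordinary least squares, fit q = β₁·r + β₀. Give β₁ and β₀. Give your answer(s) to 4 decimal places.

β₁ = -2.8913, β₀ = 0.7826

The normal system MᵀM·[β₁, β₀]ᵀ = Mᵀq is [[62, 8]; [8, 4]]·[β₁, β₀]ᵀ = [-173, -20]ᵀ.
Eliminating β₀: 4·(row 1) − 8·(row 2) gives 184·β₁ = 4·(-173) − 8·(-20) = -532, so β₁ = -133/46.
Then β₀ = ((-20) − 8·(-133/46))/4 = 18/23.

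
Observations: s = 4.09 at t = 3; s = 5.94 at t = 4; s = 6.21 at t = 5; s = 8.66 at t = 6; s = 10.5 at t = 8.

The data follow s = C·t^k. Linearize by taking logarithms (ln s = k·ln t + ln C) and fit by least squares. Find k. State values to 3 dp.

Linearized form: ln s = k·ln t + ln C. From the 5 transformed points,
Σln t = 7.9655, Σ(ln t)² = 13.2535, Σln s = 9.5265, Σln t·ln s = 15.7140.
Equations: 13.2535·k + 7.9655·ln C = 15.7140;  7.9655·k + 5·ln C = 9.5265.
Slope k = (n·Σln t·ln s − Σln t·Σln s)/(n·Σ(ln t)² − (Σln t)²) = (5·15.7140 − 7.9655·9.5265)/2.8177 = 0.95324; ln C = (Σln s − k·Σln t)/n = 0.38669.

k = 0.953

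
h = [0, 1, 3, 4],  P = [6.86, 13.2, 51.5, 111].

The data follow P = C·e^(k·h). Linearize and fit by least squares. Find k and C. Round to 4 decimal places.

k = 0.6929, C = 6.7090

Let Y = ln P. Fitting Y = k·h + ln C by least squares:
Σh = 8.0000, Σ(h)² = 26.0000, Σln P = 13.1570, Σh·ln P = 33.2431.
Equations: 26.0000·k + 8.0000·ln C = 33.2431;  8.0000·k + 4·ln C = 13.1570.
Slope k = (n·Σh·ln P − Σh·Σln P)/(n·Σ(h)² − (Σh)²) = (4·33.2431 − 8.0000·13.1570)/40.0000 = 0.69290; ln C = (Σln P − k·Σh)/n = 1.90346, so C = exp(1.90346) = 6.70905.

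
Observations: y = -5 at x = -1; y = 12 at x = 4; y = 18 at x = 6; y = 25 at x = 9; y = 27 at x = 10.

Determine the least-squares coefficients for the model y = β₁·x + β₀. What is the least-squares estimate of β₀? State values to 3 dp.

Setting ∂/∂β₁ … = 0 gives: 234·β₁ + 28·β₀ = 656;  28·β₁ + 5·β₀ = 77.
Determinant 234·5 − 28² = 386.
β₁ = (656·5 − 28·77)/386 = 562/193; β₀ = (234·77 − 28·656)/386 = -175/193.

β₀ = -0.907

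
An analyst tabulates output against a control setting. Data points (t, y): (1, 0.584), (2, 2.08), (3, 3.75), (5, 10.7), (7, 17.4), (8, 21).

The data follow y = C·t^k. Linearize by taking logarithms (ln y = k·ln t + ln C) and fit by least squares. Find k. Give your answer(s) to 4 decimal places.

Taking logs, ln y = k·ln t + ln C, so regress ln y on ln t.
XᵀX = [[12.3883, 7.4265]; [7.4265, 6]], rhs = [17.6638, 9.7875]ᵀ  (here Σln t = 7.4265, Σ(ln t)² = 12.3883, Σln y = 9.7875, Σln t·ln y = 17.6638).
Slope k = (n·Σln t·ln y − Σln t·Σln y)/(n·Σ(ln t)² − (Σln t)²) = (6·17.6638 − 7.4265·9.7875)/19.1764 = 1.73628; ln C = (Σln y − k·Σln t)/n = -0.51785.

k = 1.7363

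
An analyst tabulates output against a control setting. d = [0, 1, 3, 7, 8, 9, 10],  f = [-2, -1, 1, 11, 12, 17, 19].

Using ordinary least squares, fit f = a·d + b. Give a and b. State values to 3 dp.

a = 2.135, b = -3.444

Entries of MᵀM: Σd·d = 304, Σd = 38, Σ1 = 7.
And Σd·f = 518, Σf = 57.
MᵀM·[a, b]ᵀ = Mᵀf becomes [[304, 38]; [38, 7]]·[a, b]ᵀ = [518, 57]ᵀ.
Determinant 304·7 − 38² = 684.
a = (518·7 − 38·57)/684 = 365/171; b = (304·57 − 38·518)/684 = -31/9.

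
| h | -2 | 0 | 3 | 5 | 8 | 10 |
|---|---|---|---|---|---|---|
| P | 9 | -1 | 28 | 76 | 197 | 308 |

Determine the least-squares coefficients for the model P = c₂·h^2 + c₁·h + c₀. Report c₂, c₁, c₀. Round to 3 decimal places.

c₂ = 3.042, c₁ = 0.514, c₀ = -1.633

From the data, Σh^2·h^2 = 14818, Σh^2·h = 1656, Σh^2 = 202, Σh·h = 202, Σh = 24, Σ1 = 6.
Right-hand side: Σh^2·P = 45596, Σh·P = 5102, ΣP = 617.
MᵀM·[c₂, c₁, c₀]ᵀ = MᵀP becomes [[14818, 1656, 202]; [1656, 202, 24]; [202, 24, 6]]·[c₂, c₁, c₀]ᵀ = [45596, 5102, 617]ᵀ.
Solving the 3×3 system (Gaussian elimination) gives c₂ = 2251/740, c₁ = 5039/9805, c₀ = -12807/7844.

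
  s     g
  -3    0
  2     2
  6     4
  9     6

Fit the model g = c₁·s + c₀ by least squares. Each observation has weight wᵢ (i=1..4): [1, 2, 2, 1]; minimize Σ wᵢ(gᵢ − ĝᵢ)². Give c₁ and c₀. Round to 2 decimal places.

Sums needed: Σwᵢ·s·s = 170, Σwᵢ·s = 22, Σwᵢ·1 = 6.
For XᵀWg: Σwᵢ·s·g = 110, Σwᵢ·g = 18.
det = 170·6 − 22² = 536.
c₁ = (110·6 − 22·18)/536 = 33/67; c₀ = (170·18 − 22·110)/536 = 80/67.

c₁ = 0.49, c₀ = 1.19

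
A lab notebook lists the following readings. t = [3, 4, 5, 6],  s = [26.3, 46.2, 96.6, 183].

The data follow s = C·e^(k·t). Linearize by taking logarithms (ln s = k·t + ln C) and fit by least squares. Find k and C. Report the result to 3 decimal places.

k = 0.656, C = 3.560

With ln sᵢ as the transformed response and tᵢ as the regressor:
Σt = 18.0000, Σ(t)² = 86.0000, Σln s = 16.8826, Σt·ln s = 79.2504.
Equations: 86.0000·k + 18.0000·ln C = 79.2504;  18.0000·k + 4·ln C = 16.8826.
Solving (det = 20.0000): k = 0.65574, ln C = 1.26985, so C = exp(1.26985) = 3.56030.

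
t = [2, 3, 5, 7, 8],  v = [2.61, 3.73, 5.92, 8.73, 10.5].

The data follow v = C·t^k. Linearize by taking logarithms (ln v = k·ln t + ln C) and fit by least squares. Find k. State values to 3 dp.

With ln vᵢ as the transformed response and ln tᵢ as the regressor:
Σln t = 7.4265, Σ(ln t)² = 12.3883, Σln v = 8.5722, Σln t·ln v = 14.0792.
Equations: 12.3883·k + 7.4265·ln C = 14.0792;  7.4265·k + 5·ln C = 8.5722.
Solving (det = 6.7880): k = 0.99201, ln C = 0.24100.

k = 0.992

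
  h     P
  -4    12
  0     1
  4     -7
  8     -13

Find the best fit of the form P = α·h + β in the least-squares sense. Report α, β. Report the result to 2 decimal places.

Normal-equation sums: Σh·h = 96, Σh = 8, Σ1 = 4.
And Σh·P = -180, ΣP = -7.
XᵀX·[α, β]ᵀ = XᵀP becomes [[96, 8]; [8, 4]]·[α, β]ᵀ = [-180, -7]ᵀ.
Determinant 96·4 − 8² = 320.
α = ((-180)·4 − 8·(-7))/320 = -83/40; β = (96·(-7) − 8·(-180))/320 = 12/5.

α = -2.08, β = 2.40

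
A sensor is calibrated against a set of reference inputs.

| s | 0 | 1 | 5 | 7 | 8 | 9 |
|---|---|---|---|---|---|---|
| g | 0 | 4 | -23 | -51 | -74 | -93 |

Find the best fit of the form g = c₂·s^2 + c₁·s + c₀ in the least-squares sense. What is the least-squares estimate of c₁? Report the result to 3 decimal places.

With design matrix X, XᵀX = [[13684, 1710, 220]; [1710, 220, 30]; [220, 30, 6]] and Xᵀg = [-15339, -1897, -237]ᵀ.
Row-reducing yields c₂ = -9333/6334, c₁ = 84523/31670, c₀ = 3747/3167.

c₁ = 2.669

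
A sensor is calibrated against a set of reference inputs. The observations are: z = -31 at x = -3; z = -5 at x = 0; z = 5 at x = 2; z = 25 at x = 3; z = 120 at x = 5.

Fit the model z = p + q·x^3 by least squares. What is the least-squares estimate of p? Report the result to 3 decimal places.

p = -3.625

Sums needed: Σ1 = 5, Σx^3 = 133, Σx^3·x^3 = 17147.
And Σz = 114, Σx^3·z = 16552.
So MᵀM·[p, q]ᵀ = Mᵀz: [[5, 133]; [133, 17147]]·[p, q]ᵀ = [114, 16552]ᵀ.
Δ = 5·17147 − 133² = 68046.
p = (114·17147 − 133·16552)/68046 = -123329/34023; q = (5·16552 − 133·114)/68046 = 33799/34023.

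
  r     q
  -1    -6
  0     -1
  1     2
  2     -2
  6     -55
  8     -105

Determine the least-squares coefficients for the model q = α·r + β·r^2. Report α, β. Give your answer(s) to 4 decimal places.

α = 3.2733, β = -2.0557

XᵀX·[α, β]ᵀ = Xᵀq reads: 106·α + 736·β = -1166;  736·α + 5410·β = -8712.
(Σr·r = 106, Σr·r^2 = 736, Σr^2·r^2 = 5410, Σr·q = -1166, Σr^2·q = -8712.)
Δ = 106·5410 − 736² = 31764.
α = ((-1166)·5410 − 736·(-8712))/31764 = 25993/7941; β = (106·(-8712) − 736·(-1166))/31764 = -16324/7941.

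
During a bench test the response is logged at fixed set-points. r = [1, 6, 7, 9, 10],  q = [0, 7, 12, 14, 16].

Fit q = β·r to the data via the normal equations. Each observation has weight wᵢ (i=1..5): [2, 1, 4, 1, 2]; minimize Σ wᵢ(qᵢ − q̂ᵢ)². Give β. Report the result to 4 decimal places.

Entries of MᵀWM: Σwᵢ·r·r = 515.
Moment sums: Σwᵢ·r·q = 824.
Normal equations: [[515]]·[β]ᵀ = [824]ᵀ.
β = 824/515 = 1.6.

β = 1.6000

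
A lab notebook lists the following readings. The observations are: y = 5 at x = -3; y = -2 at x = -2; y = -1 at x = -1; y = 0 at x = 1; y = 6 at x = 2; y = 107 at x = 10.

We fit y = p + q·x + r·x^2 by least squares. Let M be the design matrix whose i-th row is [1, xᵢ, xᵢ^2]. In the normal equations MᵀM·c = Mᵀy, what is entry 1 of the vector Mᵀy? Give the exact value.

115

Entry 1 ↔ basis 1, so (Mᵀy)_{1} = Σᵢ yᵢ = (1)·(5) + (1)·(-2) + (1)·(-1) + (1)·(0) + (1)·(6) + (1)·(107) = 115.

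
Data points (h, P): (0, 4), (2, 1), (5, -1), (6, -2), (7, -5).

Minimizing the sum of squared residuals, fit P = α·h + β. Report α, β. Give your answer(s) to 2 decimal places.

The normal equations are: 114·α + 20·β = -50;  20·α + 5·β = -3.
Eliminating β: 5·(row 1) − 20·(row 2) gives 170·α = 5·(-50) − 20·(-3) = -190, so α = -19/17.
Then β = ((-3) − 20·(-19/17))/5 = 329/85.

α = -1.12, β = 3.87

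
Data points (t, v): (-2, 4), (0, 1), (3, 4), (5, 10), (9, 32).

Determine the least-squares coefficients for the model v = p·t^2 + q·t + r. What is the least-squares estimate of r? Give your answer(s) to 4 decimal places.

r = 1.3137

The normal equations are: 7283·p + 873·q + 119·r = 2894;  873·p + 119·q + 15·r = 342;  119·p + 15·q + 5·r = 51.
Row-reducing yields p = 67027/157758, q = -21485/52586, r = 103627/78879.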